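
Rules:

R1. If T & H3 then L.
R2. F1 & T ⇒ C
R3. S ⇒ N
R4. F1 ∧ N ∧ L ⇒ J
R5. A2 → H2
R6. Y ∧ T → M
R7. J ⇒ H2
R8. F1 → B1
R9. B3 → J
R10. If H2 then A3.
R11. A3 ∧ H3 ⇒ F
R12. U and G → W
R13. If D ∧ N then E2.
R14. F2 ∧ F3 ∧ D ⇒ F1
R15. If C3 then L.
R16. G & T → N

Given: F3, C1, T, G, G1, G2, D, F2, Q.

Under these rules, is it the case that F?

No

Forward chaining from the given facts derives: F1, N, C, B1, E2.
The only rule concluding F is R11, which needs A3; that is never established.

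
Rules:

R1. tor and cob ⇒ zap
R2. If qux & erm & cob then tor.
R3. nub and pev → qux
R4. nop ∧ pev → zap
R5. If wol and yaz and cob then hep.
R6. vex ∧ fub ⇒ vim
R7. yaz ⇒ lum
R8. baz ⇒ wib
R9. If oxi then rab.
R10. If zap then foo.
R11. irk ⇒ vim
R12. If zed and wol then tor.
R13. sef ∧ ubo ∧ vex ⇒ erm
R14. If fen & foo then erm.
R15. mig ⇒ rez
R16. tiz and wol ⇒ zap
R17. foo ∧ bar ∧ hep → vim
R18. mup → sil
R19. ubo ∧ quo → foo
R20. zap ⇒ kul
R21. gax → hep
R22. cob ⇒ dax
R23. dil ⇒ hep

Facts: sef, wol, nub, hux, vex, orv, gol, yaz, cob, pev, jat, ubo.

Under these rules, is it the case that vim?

Forward chaining from the given facts derives: qux, hep, lum, erm, dax, tor, zap, foo, kul.
Rules concluding vim: R6 needs fub; R11 needs irk; R17 needs bar — none of these are established.

No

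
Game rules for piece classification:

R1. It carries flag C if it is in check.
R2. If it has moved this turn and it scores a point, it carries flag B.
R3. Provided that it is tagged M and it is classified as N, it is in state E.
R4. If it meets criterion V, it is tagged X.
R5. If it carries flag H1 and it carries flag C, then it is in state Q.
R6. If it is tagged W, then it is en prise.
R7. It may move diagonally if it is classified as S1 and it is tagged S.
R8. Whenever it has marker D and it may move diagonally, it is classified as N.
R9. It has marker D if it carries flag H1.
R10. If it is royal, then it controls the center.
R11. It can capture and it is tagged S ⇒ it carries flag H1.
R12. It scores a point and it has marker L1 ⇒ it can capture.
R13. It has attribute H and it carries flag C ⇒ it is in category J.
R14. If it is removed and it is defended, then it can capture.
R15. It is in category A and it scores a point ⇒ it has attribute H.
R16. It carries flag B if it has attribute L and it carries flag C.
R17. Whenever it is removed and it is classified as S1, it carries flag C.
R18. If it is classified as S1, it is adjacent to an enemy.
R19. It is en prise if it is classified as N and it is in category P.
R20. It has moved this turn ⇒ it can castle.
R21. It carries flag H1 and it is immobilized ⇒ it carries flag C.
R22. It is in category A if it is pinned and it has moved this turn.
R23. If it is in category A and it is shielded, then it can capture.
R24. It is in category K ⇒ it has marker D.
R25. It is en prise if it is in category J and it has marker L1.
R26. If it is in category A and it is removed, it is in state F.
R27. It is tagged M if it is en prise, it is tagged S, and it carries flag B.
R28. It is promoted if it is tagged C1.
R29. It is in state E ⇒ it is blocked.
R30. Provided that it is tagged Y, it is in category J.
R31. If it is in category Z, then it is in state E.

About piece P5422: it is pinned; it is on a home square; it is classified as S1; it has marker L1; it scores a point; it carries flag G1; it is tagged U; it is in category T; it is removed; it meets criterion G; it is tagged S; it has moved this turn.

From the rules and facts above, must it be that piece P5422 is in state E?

Yes

By R2 (it has moved this turn, it scores a point): it carries flag B.
By R7 (it is classified as S1, it is tagged S): it may move diagonally.
By R12 (it scores a point, it has marker L1): it can capture.
By R17 (it is removed, it is classified as S1): it carries flag C.
By R22 (it is pinned, it has moved this turn): it is in category A.
By R11 (it can capture, it is tagged S): it carries flag H1.
By R15 (it is in category A, it scores a point): it has attribute H.
By R9 (it carries flag H1): it has marker D.
By R13 (it has attribute H, it carries flag C): it is in category J.
By R25 (it is in category J, it has marker L1): it is en prise.
By R27 (it is en prise, it is tagged S, it carries flag B): it is tagged M.
By R8 (it has marker D, it may move diagonally): it is classified as N.
By R3 (it is tagged M, it is classified as N): it is in state E.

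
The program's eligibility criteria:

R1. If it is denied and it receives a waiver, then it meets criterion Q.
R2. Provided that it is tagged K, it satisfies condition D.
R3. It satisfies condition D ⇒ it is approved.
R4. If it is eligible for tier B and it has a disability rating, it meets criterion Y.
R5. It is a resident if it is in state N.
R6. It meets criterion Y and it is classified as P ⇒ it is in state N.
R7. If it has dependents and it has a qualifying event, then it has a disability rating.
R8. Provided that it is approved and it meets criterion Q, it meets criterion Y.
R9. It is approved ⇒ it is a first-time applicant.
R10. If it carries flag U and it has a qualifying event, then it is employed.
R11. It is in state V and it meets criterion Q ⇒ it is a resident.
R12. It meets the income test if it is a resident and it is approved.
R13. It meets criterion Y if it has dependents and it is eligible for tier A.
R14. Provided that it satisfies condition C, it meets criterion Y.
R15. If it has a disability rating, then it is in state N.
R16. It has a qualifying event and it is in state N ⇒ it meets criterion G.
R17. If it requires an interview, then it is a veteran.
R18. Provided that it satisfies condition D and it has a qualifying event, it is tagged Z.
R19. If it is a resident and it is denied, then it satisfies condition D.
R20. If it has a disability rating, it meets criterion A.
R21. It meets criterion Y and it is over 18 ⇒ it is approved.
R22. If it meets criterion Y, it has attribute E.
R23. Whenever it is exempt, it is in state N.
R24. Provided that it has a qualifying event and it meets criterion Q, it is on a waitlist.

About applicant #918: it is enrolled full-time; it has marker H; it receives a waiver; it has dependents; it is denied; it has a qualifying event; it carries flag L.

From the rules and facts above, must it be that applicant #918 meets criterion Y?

By R1 (it is denied, it receives a waiver): it meets criterion Q.
By R7 (it has dependents, it has a qualifying event): it has a disability rating.
By R15 (it has a disability rating): it is in state N.
By R5 (it is in state N): it is a resident.
By R19 (it is a resident, it is denied): it satisfies condition D.
By R3 (it satisfies condition D): it is approved.
By R8 (it is approved, it meets criterion Q): it meets criterion Y.

Yes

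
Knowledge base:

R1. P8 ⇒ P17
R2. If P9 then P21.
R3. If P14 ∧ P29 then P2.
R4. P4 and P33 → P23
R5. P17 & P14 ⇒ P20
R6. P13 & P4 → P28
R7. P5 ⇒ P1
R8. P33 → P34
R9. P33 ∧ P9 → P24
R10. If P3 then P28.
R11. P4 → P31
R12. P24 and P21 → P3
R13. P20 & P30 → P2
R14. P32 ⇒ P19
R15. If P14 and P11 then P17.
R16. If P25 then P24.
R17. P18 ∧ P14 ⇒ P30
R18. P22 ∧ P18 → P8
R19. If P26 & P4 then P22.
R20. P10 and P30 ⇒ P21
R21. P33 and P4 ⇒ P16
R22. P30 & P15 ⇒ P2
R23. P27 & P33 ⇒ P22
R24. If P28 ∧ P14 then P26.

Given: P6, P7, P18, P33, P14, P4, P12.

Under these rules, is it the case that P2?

Forward chaining from the given facts derives: P23, P34, P31, P30, P16.
Rules concluding P2: R3 needs P29; R13 needs P20; R22 needs P15 — none of these are established.

No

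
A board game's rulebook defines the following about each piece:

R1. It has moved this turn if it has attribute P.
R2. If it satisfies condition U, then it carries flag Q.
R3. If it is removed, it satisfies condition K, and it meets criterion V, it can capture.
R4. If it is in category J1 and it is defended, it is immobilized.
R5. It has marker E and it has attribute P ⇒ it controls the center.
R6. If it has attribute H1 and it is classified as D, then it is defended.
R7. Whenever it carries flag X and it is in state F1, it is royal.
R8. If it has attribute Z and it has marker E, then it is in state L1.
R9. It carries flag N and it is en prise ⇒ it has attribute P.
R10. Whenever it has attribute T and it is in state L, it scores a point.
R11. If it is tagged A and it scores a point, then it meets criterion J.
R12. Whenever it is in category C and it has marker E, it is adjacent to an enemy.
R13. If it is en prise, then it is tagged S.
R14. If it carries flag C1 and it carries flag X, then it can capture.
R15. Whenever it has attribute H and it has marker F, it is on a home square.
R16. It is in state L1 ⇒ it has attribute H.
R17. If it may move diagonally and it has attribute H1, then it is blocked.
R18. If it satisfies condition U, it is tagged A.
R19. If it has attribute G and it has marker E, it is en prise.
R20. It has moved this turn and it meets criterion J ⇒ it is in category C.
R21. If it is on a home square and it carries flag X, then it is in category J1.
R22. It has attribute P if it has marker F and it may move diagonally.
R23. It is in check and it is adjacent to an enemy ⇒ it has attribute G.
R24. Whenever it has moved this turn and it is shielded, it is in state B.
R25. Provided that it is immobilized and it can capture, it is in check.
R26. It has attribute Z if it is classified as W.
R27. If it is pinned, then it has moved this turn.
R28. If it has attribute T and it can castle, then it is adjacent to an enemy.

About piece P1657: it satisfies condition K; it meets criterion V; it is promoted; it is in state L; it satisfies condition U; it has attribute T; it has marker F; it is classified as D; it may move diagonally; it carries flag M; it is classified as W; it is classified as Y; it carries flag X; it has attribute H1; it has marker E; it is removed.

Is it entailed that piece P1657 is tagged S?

Yes

By R3 (it is removed, it satisfies condition K, it meets criterion V): it can capture.
By R6 (it has attribute H1, it is classified as D): it is defended.
By R10 (it has attribute T, it is in state L): it scores a point.
By R18 (it satisfies condition U): it is tagged A.
By R22 (it has marker F, it may move diagonally): it has attribute P.
By R26 (it is classified as W): it has attribute Z.
By R1 (it has attribute P): it has moved this turn.
By R8 (it has attribute Z, it has marker E): it is in state L1.
By R11 (it is tagged A, it scores a point): it meets criterion J.
By R16 (it is in state L1): it has attribute H.
By R20 (it has moved this turn, it meets criterion J): it is in category C.
By R12 (it is in category C, it has marker E): it is adjacent to an enemy.
By R15 (it has attribute H, it has marker F): it is on a home square.
By R21 (it is on a home square, it carries flag X): it is in category J1.
By R4 (it is in category J1, it is defended): it is immobilized.
By R25 (it is immobilized, it can capture): it is in check.
By R23 (it is in check, it is adjacent to an enemy): it has attribute G.
By R19 (it has attribute G, it has marker E): it is en prise.
By R13 (it is en prise): it is tagged S.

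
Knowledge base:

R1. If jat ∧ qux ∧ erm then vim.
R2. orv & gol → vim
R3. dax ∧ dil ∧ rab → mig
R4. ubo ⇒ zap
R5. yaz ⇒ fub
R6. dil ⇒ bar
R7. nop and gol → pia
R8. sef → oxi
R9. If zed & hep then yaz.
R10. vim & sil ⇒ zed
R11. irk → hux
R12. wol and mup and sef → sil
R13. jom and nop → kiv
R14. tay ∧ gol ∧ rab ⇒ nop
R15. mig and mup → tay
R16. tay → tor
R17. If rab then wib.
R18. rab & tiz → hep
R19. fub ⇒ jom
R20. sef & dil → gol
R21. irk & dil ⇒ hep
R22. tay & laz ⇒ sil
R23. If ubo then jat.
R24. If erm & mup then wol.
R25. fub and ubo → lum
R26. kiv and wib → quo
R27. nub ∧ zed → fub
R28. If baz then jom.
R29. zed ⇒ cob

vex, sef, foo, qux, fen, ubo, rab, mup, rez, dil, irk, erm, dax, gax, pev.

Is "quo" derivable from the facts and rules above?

Yes

mig  (by R3: dax, dil, rab)
tay  (by R15: mig, mup)
wib  (by R17: rab)
gol  (by R20: sef, dil)
hep  (by R21: irk, dil)
jat  (by R23: ubo)
wol  (by R24: erm, mup)
vim  (by R1: jat, qux, erm)
sil  (by R12: wol, mup, sef)
nop  (by R14: tay, gol, rab)
zed  (by R10: vim, sil)
yaz  (by R9: zed, hep)
fub  (by R5: yaz)
jom  (by R19: fub)
kiv  (by R13: jom, nop)
quo  (by R26: kiv, wib)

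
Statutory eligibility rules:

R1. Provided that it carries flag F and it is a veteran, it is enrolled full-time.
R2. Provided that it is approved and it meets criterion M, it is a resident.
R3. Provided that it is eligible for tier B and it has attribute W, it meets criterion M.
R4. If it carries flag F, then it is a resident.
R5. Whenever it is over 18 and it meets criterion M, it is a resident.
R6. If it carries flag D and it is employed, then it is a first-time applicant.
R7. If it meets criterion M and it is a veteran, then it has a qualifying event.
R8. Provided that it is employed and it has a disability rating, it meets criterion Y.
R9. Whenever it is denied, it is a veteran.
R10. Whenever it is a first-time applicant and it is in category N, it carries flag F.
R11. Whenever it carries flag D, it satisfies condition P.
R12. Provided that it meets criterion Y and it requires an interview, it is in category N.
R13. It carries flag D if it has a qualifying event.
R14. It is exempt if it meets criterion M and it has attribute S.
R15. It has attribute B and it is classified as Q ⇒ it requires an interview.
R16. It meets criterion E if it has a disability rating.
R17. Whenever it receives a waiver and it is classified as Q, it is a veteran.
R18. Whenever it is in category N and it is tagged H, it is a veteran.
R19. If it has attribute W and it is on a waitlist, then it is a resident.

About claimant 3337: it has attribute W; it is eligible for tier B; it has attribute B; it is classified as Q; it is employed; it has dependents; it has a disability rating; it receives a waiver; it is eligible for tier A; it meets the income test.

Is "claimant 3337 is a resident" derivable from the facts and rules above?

Yes

By R3 (it is eligible for tier B, it has attribute W): it meets criterion M.
By R8 (it is employed, it has a disability rating): it meets criterion Y.
By R15 (it has attribute B, it is classified as Q): it requires an interview.
By R17 (it receives a waiver, it is classified as Q): it is a veteran.
By R7 (it meets criterion M, it is a veteran): it has a qualifying event.
By R12 (it meets criterion Y, it requires an interview): it is in category N.
By R13 (it has a qualifying event): it carries flag D.
By R6 (it carries flag D, it is employed): it is a first-time applicant.
By R10 (it is a first-time applicant, it is in category N): it carries flag F.
By R4 (it carries flag F): it is a resident.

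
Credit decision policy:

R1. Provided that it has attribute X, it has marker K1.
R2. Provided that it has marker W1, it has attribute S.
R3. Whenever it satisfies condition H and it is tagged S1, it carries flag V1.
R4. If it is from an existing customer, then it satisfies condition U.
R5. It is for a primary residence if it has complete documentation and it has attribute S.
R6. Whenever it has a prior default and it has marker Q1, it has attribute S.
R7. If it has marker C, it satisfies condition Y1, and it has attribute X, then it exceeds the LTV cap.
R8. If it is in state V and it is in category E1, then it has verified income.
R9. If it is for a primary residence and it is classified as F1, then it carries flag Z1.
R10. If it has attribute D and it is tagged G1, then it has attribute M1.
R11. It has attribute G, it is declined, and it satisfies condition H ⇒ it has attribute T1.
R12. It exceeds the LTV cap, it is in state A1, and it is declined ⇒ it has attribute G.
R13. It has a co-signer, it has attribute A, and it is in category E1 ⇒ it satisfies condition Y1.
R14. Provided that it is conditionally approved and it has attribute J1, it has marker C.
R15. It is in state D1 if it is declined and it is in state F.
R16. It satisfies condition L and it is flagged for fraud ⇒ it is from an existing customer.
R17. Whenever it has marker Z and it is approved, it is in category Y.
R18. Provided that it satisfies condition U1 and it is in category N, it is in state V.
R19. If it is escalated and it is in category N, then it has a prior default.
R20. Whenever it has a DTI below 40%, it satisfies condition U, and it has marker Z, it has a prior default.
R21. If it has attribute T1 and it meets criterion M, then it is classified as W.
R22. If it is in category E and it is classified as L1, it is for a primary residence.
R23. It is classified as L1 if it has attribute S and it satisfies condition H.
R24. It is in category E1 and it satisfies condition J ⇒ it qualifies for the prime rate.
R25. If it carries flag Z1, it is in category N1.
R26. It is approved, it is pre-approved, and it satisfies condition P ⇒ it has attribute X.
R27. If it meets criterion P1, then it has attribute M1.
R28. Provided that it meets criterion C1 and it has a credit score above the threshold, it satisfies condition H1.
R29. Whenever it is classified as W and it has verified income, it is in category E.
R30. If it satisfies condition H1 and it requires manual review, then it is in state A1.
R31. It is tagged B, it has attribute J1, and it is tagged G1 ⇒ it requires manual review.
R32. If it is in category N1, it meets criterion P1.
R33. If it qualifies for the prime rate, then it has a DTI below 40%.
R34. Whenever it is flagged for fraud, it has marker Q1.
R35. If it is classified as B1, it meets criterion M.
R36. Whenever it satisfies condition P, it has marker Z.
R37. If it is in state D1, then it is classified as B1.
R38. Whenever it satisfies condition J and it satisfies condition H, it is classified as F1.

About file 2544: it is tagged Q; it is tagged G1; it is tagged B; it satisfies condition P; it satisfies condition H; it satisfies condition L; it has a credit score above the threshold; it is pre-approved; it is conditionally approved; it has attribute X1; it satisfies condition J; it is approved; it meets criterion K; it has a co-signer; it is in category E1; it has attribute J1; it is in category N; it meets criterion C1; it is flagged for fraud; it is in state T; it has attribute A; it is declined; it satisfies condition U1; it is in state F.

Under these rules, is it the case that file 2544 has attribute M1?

By R13 (it has a co-signer, it has attribute A, it is in category E1): it satisfies condition Y1.
By R14 (it is conditionally approved, it has attribute J1): it has marker C.
By R15 (it is declined, it is in state F): it is in state D1.
By R16 (it satisfies condition L, it is flagged for fraud): it is from an existing customer.
By R18 (it satisfies condition U1, it is in category N): it is in state V.
By R24 (it is in category E1, it satisfies condition J): it qualifies for the prime rate.
By R26 (it is approved, it is pre-approved, it satisfies condition P): it has attribute X.
By R28 (it meets criterion C1, it has a credit score above the threshold): it satisfies condition H1.
By R31 (it is tagged B, it has attribute J1, it is tagged G1): it requires manual review.
By R33 (it qualifies for the prime rate): it has a DTI below 40%.
By R34 (it is flagged for fraud): it has marker Q1.
By R36 (it satisfies condition P): it has marker Z.
By R37 (it is in state D1): it is classified as B1.
By R38 (it satisfies condition J, it satisfies condition H): it is classified as F1.
By R4 (it is from an existing customer): it satisfies condition U.
By R7 (it has marker C, it satisfies condition Y1, it has attribute X): it exceeds the LTV cap.
By R8 (it is in state V, it is in category E1): it has verified income.
By R20 (it has a DTI below 40%, it satisfies condition U, it has marker Z): it has a prior default.
By R30 (it satisfies condition H1, it requires manual review): it is in state A1.
By R35 (it is classified as B1): it meets criterion M.
By R6 (it has a prior default, it has marker Q1): it has attribute S.
By R12 (it exceeds the LTV cap, it is in state A1, it is declined): it has attribute G.
By R23 (it has attribute S, it satisfies condition H): it is classified as L1.
By R11 (it has attribute G, it is declined, it satisfies condition H): it has attribute T1.
By R21 (it has attribute T1, it meets criterion M): it is classified as W.
By R29 (it is classified as W, it has verified income): it is in category E.
By R22 (it is in category E, it is classified as L1): it is for a primary residence.
By R9 (it is for a primary residence, it is classified as F1): it carries flag Z1.
By R25 (it carries flag Z1): it is in category N1.
By R32 (it is in category N1): it meets criterion P1.
By R27 (it meets criterion P1): it has attribute M1.

Yes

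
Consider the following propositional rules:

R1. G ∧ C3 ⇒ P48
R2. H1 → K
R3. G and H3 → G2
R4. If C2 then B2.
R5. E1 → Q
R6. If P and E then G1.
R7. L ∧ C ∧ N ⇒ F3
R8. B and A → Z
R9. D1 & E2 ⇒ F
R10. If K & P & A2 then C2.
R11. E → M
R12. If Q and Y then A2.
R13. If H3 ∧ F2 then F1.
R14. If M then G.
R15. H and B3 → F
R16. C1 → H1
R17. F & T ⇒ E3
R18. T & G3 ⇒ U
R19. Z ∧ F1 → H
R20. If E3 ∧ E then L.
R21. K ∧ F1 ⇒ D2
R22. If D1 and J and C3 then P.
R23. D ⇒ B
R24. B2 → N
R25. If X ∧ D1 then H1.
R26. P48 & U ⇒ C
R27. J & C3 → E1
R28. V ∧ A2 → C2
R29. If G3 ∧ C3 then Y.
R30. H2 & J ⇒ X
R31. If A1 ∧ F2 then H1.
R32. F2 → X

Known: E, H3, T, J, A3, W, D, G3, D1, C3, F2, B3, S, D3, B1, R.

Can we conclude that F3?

No

Forward chaining from the given facts derives: M, F1, G, U, P, B, E1, Y, X, P48, G2, Q, G1, A2, H1, C, K, C2, D2, B2, N.
The only rule concluding F3 is R7, which needs L; that is never established.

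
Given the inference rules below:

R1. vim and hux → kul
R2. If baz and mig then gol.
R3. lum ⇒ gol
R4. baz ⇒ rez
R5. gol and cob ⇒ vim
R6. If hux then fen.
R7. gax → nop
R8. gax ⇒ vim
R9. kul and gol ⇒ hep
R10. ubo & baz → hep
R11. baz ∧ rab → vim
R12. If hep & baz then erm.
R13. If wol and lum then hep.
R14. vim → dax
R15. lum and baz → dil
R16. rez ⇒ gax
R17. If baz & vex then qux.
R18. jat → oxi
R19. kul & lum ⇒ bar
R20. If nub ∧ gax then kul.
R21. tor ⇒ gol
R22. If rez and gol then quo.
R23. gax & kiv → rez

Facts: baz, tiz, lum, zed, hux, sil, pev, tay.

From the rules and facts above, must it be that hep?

Yes

gol  (by R3: lum)
rez  (by R4: baz)
gax  (by R16: rez)
vim  (by R8: gax)
kul  (by R1: vim, hux)
hep  (by R9: kul, gol)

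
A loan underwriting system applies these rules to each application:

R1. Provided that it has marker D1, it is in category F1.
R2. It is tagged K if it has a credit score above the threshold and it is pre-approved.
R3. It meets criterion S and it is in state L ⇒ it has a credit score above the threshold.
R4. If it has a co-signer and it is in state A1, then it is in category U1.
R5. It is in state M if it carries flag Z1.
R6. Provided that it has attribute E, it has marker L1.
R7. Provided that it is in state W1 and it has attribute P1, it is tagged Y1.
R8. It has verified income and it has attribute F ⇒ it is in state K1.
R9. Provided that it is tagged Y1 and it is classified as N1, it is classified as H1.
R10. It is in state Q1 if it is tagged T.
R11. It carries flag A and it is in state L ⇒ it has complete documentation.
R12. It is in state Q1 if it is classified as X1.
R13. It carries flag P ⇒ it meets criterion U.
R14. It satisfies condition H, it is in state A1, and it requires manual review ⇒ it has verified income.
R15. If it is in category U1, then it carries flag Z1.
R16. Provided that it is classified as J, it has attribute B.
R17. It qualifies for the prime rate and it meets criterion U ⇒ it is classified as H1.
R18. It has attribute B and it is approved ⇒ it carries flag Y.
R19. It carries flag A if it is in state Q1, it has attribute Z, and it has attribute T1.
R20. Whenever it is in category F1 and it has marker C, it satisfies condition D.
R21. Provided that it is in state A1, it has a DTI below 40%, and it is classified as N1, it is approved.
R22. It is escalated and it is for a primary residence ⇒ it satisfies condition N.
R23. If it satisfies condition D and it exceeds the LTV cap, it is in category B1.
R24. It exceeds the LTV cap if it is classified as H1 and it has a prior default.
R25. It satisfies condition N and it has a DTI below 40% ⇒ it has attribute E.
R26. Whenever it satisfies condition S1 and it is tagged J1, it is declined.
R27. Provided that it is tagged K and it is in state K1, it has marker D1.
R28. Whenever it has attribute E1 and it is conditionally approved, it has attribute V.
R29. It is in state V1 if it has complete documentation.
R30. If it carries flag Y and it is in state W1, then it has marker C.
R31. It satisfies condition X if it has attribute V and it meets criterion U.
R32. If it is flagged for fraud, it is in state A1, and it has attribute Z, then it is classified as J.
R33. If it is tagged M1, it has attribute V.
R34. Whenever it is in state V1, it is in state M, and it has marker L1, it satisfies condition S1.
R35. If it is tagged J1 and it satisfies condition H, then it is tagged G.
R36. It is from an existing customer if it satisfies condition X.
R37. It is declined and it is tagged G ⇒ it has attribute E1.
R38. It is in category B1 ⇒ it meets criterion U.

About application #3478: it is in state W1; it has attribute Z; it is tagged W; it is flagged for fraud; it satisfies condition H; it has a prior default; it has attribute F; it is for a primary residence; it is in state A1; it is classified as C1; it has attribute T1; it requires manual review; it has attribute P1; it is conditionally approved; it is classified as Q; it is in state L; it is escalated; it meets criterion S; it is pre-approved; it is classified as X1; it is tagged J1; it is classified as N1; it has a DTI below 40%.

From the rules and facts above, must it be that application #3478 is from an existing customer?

Forward chaining from the given facts derives: has a credit score above the threshold, is tagged Y1, is classified as H1, is in state Q1, has verified income, carries flag A, is approved, satisfies condition N, exceeds the LTV cap, has attribute E, is classified as J, is tagged G, is tagged K, has marker L1, is in state K1, has complete documentation, has attribute B, carries flag Y, has marker D1, is in state V1, has marker C, is in category F1, satisfies condition D, is in category B1, meets criterion U.
The only rule concluding "it is from an existing customer" is R36, which needs "it satisfies condition X"; that is never established.

No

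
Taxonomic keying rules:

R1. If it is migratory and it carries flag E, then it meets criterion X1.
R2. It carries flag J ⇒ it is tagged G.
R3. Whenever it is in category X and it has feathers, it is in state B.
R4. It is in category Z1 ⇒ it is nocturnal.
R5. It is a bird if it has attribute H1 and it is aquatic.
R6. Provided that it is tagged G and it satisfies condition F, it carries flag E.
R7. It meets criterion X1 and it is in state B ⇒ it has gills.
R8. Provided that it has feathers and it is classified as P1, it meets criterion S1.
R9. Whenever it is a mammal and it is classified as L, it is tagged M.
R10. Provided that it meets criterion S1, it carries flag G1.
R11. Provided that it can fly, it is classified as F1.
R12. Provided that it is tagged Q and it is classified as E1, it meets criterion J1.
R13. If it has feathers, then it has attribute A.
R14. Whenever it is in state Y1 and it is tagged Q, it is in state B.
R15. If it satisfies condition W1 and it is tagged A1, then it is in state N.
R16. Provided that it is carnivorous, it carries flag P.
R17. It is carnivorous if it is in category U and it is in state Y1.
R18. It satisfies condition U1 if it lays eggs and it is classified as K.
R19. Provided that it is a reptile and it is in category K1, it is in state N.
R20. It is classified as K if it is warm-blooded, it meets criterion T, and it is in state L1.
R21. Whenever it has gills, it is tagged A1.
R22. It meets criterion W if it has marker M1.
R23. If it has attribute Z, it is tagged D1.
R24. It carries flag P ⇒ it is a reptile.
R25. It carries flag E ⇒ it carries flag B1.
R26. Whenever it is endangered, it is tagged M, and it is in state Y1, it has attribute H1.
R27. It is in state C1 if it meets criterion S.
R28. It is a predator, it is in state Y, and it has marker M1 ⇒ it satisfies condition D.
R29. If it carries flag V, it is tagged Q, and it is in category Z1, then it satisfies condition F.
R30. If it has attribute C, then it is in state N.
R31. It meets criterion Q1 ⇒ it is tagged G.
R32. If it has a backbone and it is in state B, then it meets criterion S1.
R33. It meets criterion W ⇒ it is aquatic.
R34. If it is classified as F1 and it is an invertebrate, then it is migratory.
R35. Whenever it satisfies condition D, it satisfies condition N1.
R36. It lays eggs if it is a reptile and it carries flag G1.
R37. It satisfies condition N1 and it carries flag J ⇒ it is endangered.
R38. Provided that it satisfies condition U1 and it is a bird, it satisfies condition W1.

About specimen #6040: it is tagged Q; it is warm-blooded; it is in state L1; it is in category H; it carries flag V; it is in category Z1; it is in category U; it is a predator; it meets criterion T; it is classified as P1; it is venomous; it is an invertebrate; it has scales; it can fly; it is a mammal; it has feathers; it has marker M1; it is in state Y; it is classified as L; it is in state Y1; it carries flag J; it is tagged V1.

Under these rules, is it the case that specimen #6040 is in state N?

By R2 (it carries flag J): it is tagged G.
By R8 (it has feathers, it is classified as P1): it meets criterion S1.
By R9 (it is a mammal, it is classified as L): it is tagged M.
By R10 (it meets criterion S1): it carries flag G1.
By R11 (it can fly): it is classified as F1.
By R14 (it is in state Y1, it is tagged Q): it is in state B.
By R17 (it is in category U, it is in state Y1): it is carnivorous.
By R20 (it is warm-blooded, it meets criterion T, it is in state L1): it is classified as K.
By R22 (it has marker M1): it meets criterion W.
By R28 (it is a predator, it is in state Y, it has marker M1): it satisfies condition D.
By R29 (it carries flag V, it is tagged Q, it is in category Z1): it satisfies condition F.
By R33 (it meets criterion W): it is aquatic.
By R34 (it is classified as F1, it is an invertebrate): it is migratory.
By R35 (it satisfies condition D): it satisfies condition N1.
By R37 (it satisfies condition N1, it carries flag J): it is endangered.
By R6 (it is tagged G, it satisfies condition F): it carries flag E.
By R16 (it is carnivorous): it carries flag P.
By R24 (it carries flag P): it is a reptile.
By R26 (it is endangered, it is tagged M, it is in state Y1): it has attribute H1.
By R36 (it is a reptile, it carries flag G1): it lays eggs.
By R1 (it is migratory, it carries flag E): it meets criterion X1.
By R5 (it has attribute H1, it is aquatic): it is a bird.
By R7 (it meets criterion X1, it is in state B): it has gills.
By R18 (it lays eggs, it is classified as K): it satisfies condition U1.
By R21 (it has gills): it is tagged A1.
By R38 (it satisfies condition U1, it is a bird): it satisfies condition W1.
By R15 (it satisfies condition W1, it is tagged A1): it is in state N.

Yes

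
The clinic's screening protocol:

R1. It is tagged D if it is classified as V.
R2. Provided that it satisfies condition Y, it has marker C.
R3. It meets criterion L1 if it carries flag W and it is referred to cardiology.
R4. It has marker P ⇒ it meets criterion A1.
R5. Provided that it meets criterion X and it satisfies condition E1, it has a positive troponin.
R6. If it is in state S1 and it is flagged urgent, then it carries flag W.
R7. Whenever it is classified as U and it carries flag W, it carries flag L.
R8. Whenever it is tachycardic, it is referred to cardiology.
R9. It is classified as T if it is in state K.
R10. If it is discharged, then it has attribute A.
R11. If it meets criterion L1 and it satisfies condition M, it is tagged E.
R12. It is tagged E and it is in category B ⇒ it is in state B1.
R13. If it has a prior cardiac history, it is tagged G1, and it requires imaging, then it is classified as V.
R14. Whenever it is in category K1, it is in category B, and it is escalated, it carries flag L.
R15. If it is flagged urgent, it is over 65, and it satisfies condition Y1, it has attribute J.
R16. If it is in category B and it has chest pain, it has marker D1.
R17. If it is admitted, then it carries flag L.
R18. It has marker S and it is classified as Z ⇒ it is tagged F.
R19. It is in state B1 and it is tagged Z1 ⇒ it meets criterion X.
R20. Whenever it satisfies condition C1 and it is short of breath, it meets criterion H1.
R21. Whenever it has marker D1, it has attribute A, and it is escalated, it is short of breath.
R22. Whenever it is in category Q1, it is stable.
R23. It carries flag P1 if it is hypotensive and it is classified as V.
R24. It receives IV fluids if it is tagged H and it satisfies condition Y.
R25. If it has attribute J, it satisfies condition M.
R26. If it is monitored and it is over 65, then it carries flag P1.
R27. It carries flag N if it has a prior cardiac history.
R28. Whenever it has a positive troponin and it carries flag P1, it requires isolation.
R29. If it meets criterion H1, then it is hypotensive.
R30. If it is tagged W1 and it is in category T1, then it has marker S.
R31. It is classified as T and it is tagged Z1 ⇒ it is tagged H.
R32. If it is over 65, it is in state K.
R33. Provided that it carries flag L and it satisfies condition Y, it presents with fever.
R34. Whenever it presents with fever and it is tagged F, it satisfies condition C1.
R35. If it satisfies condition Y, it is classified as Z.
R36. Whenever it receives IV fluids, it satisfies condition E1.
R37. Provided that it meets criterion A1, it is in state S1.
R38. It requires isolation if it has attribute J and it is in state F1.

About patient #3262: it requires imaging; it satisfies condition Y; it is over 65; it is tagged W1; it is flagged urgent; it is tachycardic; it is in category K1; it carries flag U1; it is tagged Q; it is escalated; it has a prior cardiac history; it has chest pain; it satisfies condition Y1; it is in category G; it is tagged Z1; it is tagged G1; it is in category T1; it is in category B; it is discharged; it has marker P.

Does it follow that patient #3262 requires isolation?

By R4 (it has marker P): it meets criterion A1.
By R8 (it is tachycardic): it is referred to cardiology.
By R10 (it is discharged): it has attribute A.
By R13 (it has a prior cardiac history, it is tagged G1, it requires imaging): it is classified as V.
By R14 (it is in category K1, it is in category B, it is escalated): it carries flag L.
By R15 (it is flagged urgent, it is over 65, it satisfies condition Y1): it has attribute J.
By R16 (it is in category B, it has chest pain): it has marker D1.
By R21 (it has marker D1, it has attribute A, it is escalated): it is short of breath.
By R25 (it has attribute J): it satisfies condition M.
By R30 (it is tagged W1, it is in category T1): it has marker S.
By R32 (it is over 65): it is in state K.
By R33 (it carries flag L, it satisfies condition Y): it presents with fever.
By R35 (it satisfies condition Y): it is classified as Z.
By R37 (it meets criterion A1): it is in state S1.
By R6 (it is in state S1, it is flagged urgent): it carries flag W.
By R9 (it is in state K): it is classified as T.
By R18 (it has marker S, it is classified as Z): it is tagged F.
By R31 (it is classified as T, it is tagged Z1): it is tagged H.
By R34 (it presents with fever, it is tagged F): it satisfies condition C1.
By R3 (it carries flag W, it is referred to cardiology): it meets criterion L1.
By R11 (it meets criterion L1, it satisfies condition M): it is tagged E.
By R12 (it is tagged E, it is in category B): it is in state B1.
By R19 (it is in state B1, it is tagged Z1): it meets criterion X.
By R20 (it satisfies condition C1, it is short of breath): it meets criterion H1.
By R24 (it is tagged H, it satisfies condition Y): it receives IV fluids.
By R29 (it meets criterion H1): it is hypotensive.
By R36 (it receives IV fluids): it satisfies condition E1.
By R5 (it meets criterion X, it satisfies condition E1): it has a positive troponin.
By R23 (it is hypotensive, it is classified as V): it carries flag P1.
By R28 (it has a positive troponin, it carries flag P1): it requires isolation.

Yes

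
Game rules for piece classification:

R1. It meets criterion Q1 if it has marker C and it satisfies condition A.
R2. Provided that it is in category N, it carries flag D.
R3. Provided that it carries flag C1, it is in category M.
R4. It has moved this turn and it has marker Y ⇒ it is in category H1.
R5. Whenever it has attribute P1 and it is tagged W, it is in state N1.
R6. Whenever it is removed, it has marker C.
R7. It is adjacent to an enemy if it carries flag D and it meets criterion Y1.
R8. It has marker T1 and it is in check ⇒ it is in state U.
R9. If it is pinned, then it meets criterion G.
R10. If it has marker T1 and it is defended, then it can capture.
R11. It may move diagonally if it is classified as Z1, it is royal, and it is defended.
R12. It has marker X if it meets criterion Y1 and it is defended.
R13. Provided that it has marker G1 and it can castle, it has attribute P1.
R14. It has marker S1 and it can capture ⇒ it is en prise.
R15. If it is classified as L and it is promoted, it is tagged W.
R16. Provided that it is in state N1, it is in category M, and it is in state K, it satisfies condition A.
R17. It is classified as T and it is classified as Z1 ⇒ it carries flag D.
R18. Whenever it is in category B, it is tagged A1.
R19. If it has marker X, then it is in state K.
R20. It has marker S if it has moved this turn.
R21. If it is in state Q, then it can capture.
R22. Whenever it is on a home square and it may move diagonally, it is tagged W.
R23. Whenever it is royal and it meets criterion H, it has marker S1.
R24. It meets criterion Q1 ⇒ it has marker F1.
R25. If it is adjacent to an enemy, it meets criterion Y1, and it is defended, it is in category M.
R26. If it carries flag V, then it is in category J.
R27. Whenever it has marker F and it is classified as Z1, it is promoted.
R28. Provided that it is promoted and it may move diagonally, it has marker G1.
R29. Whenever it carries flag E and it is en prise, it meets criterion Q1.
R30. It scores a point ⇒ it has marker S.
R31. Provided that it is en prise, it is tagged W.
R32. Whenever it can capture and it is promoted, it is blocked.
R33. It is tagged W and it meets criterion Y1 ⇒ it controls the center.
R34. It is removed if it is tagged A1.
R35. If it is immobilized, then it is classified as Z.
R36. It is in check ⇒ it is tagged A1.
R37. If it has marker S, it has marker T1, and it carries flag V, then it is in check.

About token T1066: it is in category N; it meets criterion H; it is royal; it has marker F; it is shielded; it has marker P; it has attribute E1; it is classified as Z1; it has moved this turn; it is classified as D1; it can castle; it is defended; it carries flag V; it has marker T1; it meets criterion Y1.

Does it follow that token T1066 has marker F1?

Yes

By R2 (it is in category N): it carries flag D.
By R7 (it carries flag D, it meets criterion Y1): it is adjacent to an enemy.
By R10 (it has marker T1, it is defended): it can capture.
By R11 (it is classified as Z1, it is royal, it is defended): it may move diagonally.
By R12 (it meets criterion Y1, it is defended): it has marker X.
By R19 (it has marker X): it is in state K.
By R20 (it has moved this turn): it has marker S.
By R23 (it is royal, it meets criterion H): it has marker S1.
By R25 (it is adjacent to an enemy, it meets criterion Y1, it is defended): it is in category M.
By R27 (it has marker F, it is classified as Z1): it is promoted.
By R28 (it is promoted, it may move diagonally): it has marker G1.
By R37 (it has marker S, it has marker T1, it carries flag V): it is in check.
By R13 (it has marker G1, it can castle): it has attribute P1.
By R14 (it has marker S1, it can capture): it is en prise.
By R31 (it is en prise): it is tagged W.
By R36 (it is in check): it is tagged A1.
By R5 (it has attribute P1, it is tagged W): it is in state N1.
By R16 (it is in state N1, it is in category M, it is in state K): it satisfies condition A.
By R34 (it is tagged A1): it is removed.
By R6 (it is removed): it has marker C.
By R1 (it has marker C, it satisfies condition A): it meets criterion Q1.
By R24 (it meets criterion Q1): it has marker F1.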